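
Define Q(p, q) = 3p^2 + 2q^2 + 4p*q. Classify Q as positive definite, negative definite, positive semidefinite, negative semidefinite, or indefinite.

The symmetric matrix of Q is [[3, 2], [2, 2]].
For the 2×2 matrix [[3, 2], [2, 2]]: det = 3·2 − (2)² = 2, trace = 5.
det > 0 so both eigenvalues share the sign of the trace; trace = 5 > 0 ⇒ both positive.

positive definite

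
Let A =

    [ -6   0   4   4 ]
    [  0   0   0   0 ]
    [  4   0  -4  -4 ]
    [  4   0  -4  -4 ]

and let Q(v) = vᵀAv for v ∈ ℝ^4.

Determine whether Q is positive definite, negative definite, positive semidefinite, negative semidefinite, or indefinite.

negative semidefinite

Row-reducing A symmetrically gives the diagonal entries -6, 0, -4/3, 0.
That gives 2 negative, 2 zero pivots.
Hence Q is negative semidefinite.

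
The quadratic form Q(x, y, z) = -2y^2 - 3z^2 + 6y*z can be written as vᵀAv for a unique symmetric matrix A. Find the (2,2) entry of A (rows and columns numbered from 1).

The coefficient of y^2 in Q is -2, and that is exactly A[2,2].

-2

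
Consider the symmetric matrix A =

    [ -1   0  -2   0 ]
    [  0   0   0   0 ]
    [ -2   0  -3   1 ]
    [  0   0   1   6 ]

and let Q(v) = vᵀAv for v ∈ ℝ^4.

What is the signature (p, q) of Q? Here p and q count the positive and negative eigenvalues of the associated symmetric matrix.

(2, 1)

Symmetric row and column elimination reduces A to a congruent diagonal form with pivots -1, 0, 1, 5.
So there are 2 positive, 1 negative, 1 zero pivots.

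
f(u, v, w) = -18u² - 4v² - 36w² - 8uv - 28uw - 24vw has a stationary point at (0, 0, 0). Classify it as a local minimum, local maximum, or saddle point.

saddle point

The Hessian at the origin is H = [[-36, -8, -28], [-8, -8, -24], [-28, -24, -72]].
Applying the same elementary operations to the rows and columns of H produces a congruent diagonal matrix with entries -36, -56/9, 4/7.
Counting signs: 1 positive, 2 negative.
H is indefinite, so the origin is a saddle point.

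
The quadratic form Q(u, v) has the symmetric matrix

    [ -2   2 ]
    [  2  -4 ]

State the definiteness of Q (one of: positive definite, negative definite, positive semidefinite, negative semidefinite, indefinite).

For the 2×2 matrix [[-2, 2], [2, -4]]: det = -2·-4 − (2)² = 4, trace = -6.
det > 0 so both eigenvalues share the sign of the trace; trace = -6 < 0 ⇒ both negative.

negative definite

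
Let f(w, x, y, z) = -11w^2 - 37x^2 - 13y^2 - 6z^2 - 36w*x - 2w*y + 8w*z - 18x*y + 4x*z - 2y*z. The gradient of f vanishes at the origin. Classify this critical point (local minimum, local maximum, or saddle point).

local maximum

The Hessian at the origin is H = [[-22, -36, -2, 8], [-36, -74, -18, 4], [-2, -18, -26, -2], [8, 4, -2, -12]].
Congruent diagonalization of H (simultaneous row and column reduction) yields pivots -22, -166/11, -950/83, -6/19.
So there are 4 negative pivots.
H is negative definite, so the origin is a strict local maximum.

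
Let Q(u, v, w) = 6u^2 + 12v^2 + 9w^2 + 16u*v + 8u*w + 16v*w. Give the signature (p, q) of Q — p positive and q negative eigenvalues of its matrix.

Write A = [[6, 8, 4], [8, 12, 8], [4, 8, 9]].
Applying the same elementary operations to the rows and columns of A produces a congruent diagonal matrix with entries 6, 4/3, 1.
So there are 3 positive pivots.

(3, 0)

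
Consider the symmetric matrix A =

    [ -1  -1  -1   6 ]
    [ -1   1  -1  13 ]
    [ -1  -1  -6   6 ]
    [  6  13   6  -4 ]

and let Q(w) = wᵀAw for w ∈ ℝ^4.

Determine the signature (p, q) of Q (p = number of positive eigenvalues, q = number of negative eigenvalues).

(2, 2)

Applying the same elementary operations to the rows and columns of A produces a congruent diagonal matrix with entries -1, 2, -5, 15/2.
Counting signs: 2 positive, 2 negative.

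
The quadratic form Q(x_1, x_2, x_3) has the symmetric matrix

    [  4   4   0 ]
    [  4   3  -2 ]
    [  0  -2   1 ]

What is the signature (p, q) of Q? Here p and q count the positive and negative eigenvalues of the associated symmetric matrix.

(2, 1)

Applying the same elementary operations to the rows and columns of A produces a congruent diagonal matrix with entries 4, -1, 5.
So there are 2 positive, 1 negative pivots.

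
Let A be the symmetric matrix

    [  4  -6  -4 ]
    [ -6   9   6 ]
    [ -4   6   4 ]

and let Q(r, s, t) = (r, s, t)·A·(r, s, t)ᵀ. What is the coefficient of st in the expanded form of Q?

12

The coefficient of st is A[2,3] + A[3,2] = 2·6 = 12.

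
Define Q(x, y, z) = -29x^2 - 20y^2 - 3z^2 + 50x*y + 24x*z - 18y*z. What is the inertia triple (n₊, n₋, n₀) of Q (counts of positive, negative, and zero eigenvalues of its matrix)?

Write A = [[-29, 25, 12], [25, -20, -9], [12, -9, -3]].
Congruent diagonalization of A (simultaneous row and column reduction) yields pivots -29, 45/29, 4/5.
Counting signs: 2 positive, 1 negative.

(2, 1, 0)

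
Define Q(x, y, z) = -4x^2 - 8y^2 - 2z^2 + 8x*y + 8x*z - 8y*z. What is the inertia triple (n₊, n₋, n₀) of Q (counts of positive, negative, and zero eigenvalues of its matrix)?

Write A = [[-4, 4, 4], [4, -8, -4], [4, -4, -2]].
Row-reducing A symmetrically gives the diagonal entries -4, -4, 2.
So there are 1 positive, 2 negative pivots.

(1, 2, 0)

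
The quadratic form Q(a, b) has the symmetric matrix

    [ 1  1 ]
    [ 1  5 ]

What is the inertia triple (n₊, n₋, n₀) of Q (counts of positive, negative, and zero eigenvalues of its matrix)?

Congruent diagonalization of A (simultaneous row and column reduction) yields pivots 1, 4.
That gives 2 positive pivots.

(2, 0, 0)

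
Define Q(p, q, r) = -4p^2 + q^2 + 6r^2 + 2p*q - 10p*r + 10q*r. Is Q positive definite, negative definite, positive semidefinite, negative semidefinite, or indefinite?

indefinite

The symmetric matrix is A = [[-4, 1, -5], [1, 1, 5], [-5, 5, 6]].
Congruent diagonalization of A (simultaneous row and column reduction) yields pivots -4, 5/4, 1.
So there are 2 positive, 1 negative pivots.
Hence Q is indefinite.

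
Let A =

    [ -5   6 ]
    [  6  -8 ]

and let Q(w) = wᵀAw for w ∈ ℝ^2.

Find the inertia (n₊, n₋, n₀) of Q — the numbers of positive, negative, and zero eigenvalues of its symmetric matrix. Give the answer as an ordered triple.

Row-reducing A symmetrically gives the diagonal entries -5, -4/5.
Counting signs: 2 negative.

(0, 2, 0)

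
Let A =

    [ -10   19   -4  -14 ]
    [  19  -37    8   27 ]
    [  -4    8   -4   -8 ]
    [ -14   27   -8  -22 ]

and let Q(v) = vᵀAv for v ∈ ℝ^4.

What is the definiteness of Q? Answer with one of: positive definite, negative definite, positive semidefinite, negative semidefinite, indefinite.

Congruent diagonalization of A (simultaneous row and column reduction) yields pivots -10, -9/10, -20/9, 0.
That gives 3 negative, 1 zero pivots.
Hence Q is negative semidefinite.

negative semidefinite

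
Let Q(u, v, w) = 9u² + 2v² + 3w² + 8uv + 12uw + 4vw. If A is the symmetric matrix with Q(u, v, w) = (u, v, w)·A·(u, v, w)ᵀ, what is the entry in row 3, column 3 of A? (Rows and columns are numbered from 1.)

The coefficient of w² in Q is 3, and that is exactly A[3,3].

3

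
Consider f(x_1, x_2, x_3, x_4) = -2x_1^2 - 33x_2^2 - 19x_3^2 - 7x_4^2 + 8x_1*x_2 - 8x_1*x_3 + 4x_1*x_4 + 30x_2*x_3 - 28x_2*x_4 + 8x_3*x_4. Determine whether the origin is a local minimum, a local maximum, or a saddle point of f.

The Hessian at the origin is H = [[-4, 8, -8, 4], [8, -66, 30, -28], [-8, 30, -38, 8], [4, -28, 8, -14]].
Row-reducing H symmetrically gives the diagonal entries -4, -50, -452/25, -30/113.
That gives 4 negative pivots.
H is negative definite, so the origin is a strict local maximum.

local maximum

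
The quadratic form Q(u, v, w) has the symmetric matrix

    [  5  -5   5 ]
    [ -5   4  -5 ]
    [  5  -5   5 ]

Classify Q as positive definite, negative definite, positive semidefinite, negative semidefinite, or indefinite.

indefinite

Congruent diagonalization of A (simultaneous row and column reduction) yields pivots 5, -1, 0.
So there are 1 positive, 1 negative, 1 zero pivots.
Hence Q is indefinite.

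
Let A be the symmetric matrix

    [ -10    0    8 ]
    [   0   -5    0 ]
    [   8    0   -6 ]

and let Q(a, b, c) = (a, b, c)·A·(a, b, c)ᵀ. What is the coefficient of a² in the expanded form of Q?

The coefficient of a² is the diagonal entry A[1,1] = -10.

-10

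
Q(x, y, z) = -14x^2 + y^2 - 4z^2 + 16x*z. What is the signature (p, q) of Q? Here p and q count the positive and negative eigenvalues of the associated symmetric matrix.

The associated matrix is A = [[-14, 0, 8], [0, 1, 0], [8, 0, -4]].
Applying the same elementary operations to the rows and columns of A produces a congruent diagonal matrix with entries -14, 1, 4/7.
Counting signs: 2 positive, 1 negative.

(2, 1)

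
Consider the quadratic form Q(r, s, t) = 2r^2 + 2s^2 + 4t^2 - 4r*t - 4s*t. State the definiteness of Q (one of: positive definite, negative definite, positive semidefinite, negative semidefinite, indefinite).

Write A = [[2, 0, -2], [0, 2, -2], [-2, -2, 4]].
Applying the same elementary operations to the rows and columns of A produces a congruent diagonal matrix with entries 2, 2, 0.
So there are 2 positive, 1 zero pivots.
Hence Q is positive semidefinite.

positive semidefinite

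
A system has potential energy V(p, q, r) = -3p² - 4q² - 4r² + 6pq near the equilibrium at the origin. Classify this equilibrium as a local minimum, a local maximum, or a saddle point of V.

The Hessian at the origin is H = [[-6, 6, 0], [6, -8, 0], [0, 0, -8]].
Applying the same elementary operations to the rows and columns of H produces a congruent diagonal matrix with entries -6, -2, -8.
Counting signs: 3 negative.
H is negative definite, so the origin is a strict local maximum.

local maximum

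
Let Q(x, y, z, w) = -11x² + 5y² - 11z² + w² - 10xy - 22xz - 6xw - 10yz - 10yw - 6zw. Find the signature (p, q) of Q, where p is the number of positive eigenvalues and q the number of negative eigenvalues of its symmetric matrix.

The symmetric matrix is A = [[-11, -5, -11, -3], [-5, 5, -5, -5], [-11, -5, -11, -3], [-3, -5, -3, 1]].
Congruent diagonalization of A (simultaneous row and column reduction) yields pivots -11, 80/11, 0, 0.
That gives 1 positive, 1 negative, 2 zero pivots.

(1, 1)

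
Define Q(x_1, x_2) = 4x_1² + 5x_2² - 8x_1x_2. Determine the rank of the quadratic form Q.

Write A = [[4, -4], [-4, 5]].
Symmetric row and column elimination reduces A to a congruent diagonal form with pivots 4, 1.
Counting signs: 2 positive.
The rank is the number of nonzero pivots: 2.

2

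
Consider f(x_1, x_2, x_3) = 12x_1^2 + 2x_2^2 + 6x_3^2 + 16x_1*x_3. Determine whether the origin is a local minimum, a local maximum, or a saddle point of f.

The Hessian at the origin is H = [[24, 0, 16], [0, 4, 0], [16, 0, 12]].
Applying the same elementary operations to the rows and columns of H produces a congruent diagonal matrix with entries 24, 4, 4/3.
That gives 3 positive pivots.
H is positive definite, so the origin is a strict local minimum.

local minimum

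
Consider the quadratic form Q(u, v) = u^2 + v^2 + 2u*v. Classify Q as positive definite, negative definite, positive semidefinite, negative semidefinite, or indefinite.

The associated matrix is A = [[1, 1], [1, 1]].
Applying the same elementary operations to the rows and columns of A produces a congruent diagonal matrix with entries 1, 0.
So there are 1 positive, 1 zero pivots.
Hence Q is positive semidefinite.

positive semidefinite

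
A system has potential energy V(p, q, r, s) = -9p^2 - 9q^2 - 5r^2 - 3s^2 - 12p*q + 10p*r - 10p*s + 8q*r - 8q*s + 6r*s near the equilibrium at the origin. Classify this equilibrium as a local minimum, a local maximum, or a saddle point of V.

The Hessian at the origin is H = [[-18, -12, 10, -10], [-12, -18, 8, -8], [10, 8, -10, 6], [-10, -8, 6, -6]].
Congruent diagonalization of H (simultaneous row and column reduction) yields pivots -18, -10, -64/15, -1/4.
So there are 4 negative pivots.
H is negative definite, so the origin is a strict local maximum.

local maximum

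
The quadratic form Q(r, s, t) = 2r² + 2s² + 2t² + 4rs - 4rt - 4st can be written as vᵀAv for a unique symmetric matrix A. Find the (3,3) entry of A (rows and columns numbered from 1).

2

The coefficient of t² in Q is 2, and that is exactly A[3,3].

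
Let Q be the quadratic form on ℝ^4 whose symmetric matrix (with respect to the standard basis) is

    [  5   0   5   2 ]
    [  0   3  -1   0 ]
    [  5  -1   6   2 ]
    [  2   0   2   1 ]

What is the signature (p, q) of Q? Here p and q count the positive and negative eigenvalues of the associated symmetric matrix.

An LDLᵀ factorisation of A has diagonal entries 5, 3, 2/3, 1/5.
That gives 4 positive pivots.

(4, 0)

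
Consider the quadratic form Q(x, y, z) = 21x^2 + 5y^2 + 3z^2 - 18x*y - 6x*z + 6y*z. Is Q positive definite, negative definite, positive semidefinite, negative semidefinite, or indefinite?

positive semidefinite

The symmetric matrix is A = [[21, -9, -3], [-9, 5, 3], [-3, 3, 3]].
Congruent diagonalization of A (simultaneous row and column reduction) yields pivots 21, 8/7, 0.
That gives 2 positive, 1 zero pivots.
Hence Q is positive semidefinite.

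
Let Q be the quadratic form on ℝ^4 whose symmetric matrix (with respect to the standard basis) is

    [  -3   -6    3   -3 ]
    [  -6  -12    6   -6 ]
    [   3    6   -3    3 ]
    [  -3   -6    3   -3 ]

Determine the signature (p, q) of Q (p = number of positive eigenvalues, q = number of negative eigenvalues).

Congruent diagonalization of A (simultaneous row and column reduction) yields pivots -3, 0, 0, 0.
So there are 1 negative, 3 zero pivots.

(0, 1)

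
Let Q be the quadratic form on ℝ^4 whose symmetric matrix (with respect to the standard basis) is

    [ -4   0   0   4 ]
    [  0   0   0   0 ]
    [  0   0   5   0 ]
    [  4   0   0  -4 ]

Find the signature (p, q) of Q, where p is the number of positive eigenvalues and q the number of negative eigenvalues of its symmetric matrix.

Row-reducing A symmetrically gives the diagonal entries -4, 0, 5, 0.
Counting signs: 1 positive, 1 negative, 2 zero.

(1, 1)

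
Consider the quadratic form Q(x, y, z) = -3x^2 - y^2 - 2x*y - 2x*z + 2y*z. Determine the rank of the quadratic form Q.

The symmetric matrix is A = [[-3, -1, -1], [-1, -1, 1], [-1, 1, 0]].
Row-reducing A symmetrically gives the diagonal entries -3, -2/3, 3.
That gives 1 positive, 2 negative pivots.
The rank is the number of nonzero pivots: 3.

3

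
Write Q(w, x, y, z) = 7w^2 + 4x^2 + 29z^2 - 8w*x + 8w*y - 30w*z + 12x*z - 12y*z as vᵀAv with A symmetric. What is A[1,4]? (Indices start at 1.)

-15

The coefficient of w·z in Q is -30. For a symmetric A this equals A[1,4] + A[4,1] = 2·A[1,4].
So A[1,4] = -30/2 = -15.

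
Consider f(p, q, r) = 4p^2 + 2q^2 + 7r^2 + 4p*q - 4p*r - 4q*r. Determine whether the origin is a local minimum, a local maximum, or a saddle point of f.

local minimum

The Hessian at the origin is H = [[8, 4, -4], [4, 4, -4], [-4, -4, 14]].
An LDLᵀ factorisation of H has diagonal entries 8, 2, 10.
So there are 3 positive pivots.
H is positive definite, so the origin is a strict local minimum.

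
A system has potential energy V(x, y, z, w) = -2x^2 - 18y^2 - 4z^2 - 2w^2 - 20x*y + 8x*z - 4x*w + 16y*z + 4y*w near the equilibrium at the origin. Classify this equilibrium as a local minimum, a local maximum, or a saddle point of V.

saddle point

The Hessian at the origin is H = [[-4, -20, 8, -4], [-20, -36, 16, 4], [8, 16, -8, 0], [-4, 4, 0, -4]].
An LDLᵀ factorisation of H has diagonal entries -4, 64, -1, -8.
Counting signs: 1 positive, 3 negative.
H is indefinite, so the origin is a saddle point.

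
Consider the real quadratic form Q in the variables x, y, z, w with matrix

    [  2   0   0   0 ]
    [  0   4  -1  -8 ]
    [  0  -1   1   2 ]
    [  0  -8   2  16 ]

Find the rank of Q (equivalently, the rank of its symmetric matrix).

3

Row-reducing A symmetrically gives the diagonal entries 2, 4, 3/4, 0.
Counting signs: 3 positive, 1 zero.
The rank is the number of nonzero pivots: 3.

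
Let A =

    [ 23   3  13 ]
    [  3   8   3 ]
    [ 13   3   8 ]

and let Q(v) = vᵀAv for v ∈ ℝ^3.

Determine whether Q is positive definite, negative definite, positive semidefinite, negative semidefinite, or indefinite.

Leading principal minors: Δ_1 = 23, Δ_2 = 175, Δ_3 = 75.
All leading principal minors are positive, so by Sylvester's criterion Q is positive definite.

positive definite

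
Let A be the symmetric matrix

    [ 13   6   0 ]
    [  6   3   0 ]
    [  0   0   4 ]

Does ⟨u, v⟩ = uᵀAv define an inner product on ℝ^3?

yes

Congruent diagonalization of A (simultaneous row and column reduction) yields pivots 13, 3/13, 4.
So there are 3 positive pivots.
Hence Q is positive definite.
⟨·,·⟩ is an inner product exactly when A is positive definite.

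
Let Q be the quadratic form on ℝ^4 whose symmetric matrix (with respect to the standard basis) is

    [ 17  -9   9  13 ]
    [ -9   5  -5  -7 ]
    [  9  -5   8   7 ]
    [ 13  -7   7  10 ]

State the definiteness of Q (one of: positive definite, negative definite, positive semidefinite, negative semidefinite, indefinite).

positive semidefinite

Row-reducing A symmetrically gives the diagonal entries 17, 4/17, 3, 0.
That gives 3 positive, 1 zero pivots.
Hence Q is positive semidefinite.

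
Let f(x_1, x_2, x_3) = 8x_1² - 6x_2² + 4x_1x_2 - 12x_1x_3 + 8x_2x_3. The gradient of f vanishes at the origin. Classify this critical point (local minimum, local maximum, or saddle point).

saddle point

The Hessian at the origin is H = [[16, 4, -12], [4, -12, 8], [-12, 8, 0]].
Symmetric row and column elimination reduces H to a congruent diagonal form with pivots 16, -13, 4/13.
Counting signs: 2 positive, 1 negative.
H is indefinite, so the origin is a saddle point.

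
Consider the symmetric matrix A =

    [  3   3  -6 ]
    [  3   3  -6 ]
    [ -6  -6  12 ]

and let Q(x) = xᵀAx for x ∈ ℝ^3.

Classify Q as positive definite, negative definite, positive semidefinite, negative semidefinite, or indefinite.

Congruent diagonalization of A (simultaneous row and column reduction) yields pivots 3, 0, 0.
That gives 1 positive, 2 zero pivots.
Hence Q is positive semidefinite.

positive semidefinite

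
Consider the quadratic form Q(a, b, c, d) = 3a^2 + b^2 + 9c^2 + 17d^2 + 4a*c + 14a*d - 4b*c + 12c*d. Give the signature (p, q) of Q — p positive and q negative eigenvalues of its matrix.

Write A = [[3, 0, 2, 7], [0, 1, -2, 0], [2, -2, 9, 6], [7, 0, 6, 17]].
Applying the same elementary operations to the rows and columns of A produces a congruent diagonal matrix with entries 3, 1, 11/3, 2/11.
So there are 4 positive pivots.

(4, 0)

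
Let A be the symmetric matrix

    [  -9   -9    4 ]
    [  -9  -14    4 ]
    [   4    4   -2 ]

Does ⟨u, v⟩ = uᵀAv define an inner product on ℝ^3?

no

Applying the same elementary operations to the rows and columns of A produces a congruent diagonal matrix with entries -9, -5, -2/9.
Counting signs: 3 negative.
Hence Q is negative definite.
⟨·,·⟩ is an inner product exactly when A is positive definite.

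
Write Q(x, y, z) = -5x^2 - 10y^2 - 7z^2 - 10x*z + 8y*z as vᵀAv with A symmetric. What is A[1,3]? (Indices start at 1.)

The coefficient of x·z in Q is -10. For a symmetric A this equals A[1,3] + A[3,1] = 2·A[1,3].
So A[1,3] = -10/2 = -5.

-5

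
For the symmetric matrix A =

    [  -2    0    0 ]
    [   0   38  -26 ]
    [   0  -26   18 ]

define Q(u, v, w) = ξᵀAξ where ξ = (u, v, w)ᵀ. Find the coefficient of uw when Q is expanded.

0

The coefficient of uw is A[1,3] + A[3,1] = 2·0 = 0.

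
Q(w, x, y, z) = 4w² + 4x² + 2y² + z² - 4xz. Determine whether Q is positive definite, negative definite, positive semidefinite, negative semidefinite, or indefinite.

The associated matrix is A = [[4, 0, 0, 0], [0, 4, 0, -2], [0, 0, 2, 0], [0, -2, 0, 1]].
Applying the same elementary operations to the rows and columns of A produces a congruent diagonal matrix with entries 4, 4, 2, 0.
That gives 3 positive, 1 zero pivots.
Hence Q is positive semidefinite.

positive semidefinite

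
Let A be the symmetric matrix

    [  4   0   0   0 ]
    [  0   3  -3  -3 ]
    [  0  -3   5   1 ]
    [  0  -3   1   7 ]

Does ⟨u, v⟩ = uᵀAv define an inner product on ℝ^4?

Leading principal minors: Δ_1 = 4, Δ_2 = 12, Δ_3 = 24, Δ_4 = 48.
All leading principal minors are positive, so by Sylvester's criterion Q is positive definite.
⟨·,·⟩ is an inner product exactly when A is positive definite.

yes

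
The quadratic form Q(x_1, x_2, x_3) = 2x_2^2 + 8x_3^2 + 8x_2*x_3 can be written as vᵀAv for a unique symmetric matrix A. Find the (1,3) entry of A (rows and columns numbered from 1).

The coefficient of x_1·x_3 in Q is 0. For a symmetric A this equals A[1,3] + A[3,1] = 2·A[1,3].
So A[1,3] = 0/2 = 0.

0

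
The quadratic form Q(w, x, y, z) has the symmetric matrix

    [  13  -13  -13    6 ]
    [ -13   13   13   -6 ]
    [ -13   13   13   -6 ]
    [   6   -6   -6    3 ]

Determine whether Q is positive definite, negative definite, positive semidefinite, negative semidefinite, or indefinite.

Applying the same elementary operations to the rows and columns of A produces a congruent diagonal matrix with entries 13, 0, 0, 3/13.
So there are 2 positive, 2 zero pivots.
Hence Q is positive semidefinite.

positive semidefinite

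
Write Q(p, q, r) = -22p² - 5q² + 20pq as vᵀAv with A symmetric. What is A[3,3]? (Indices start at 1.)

The coefficient of r² in Q is 0, and that is exactly A[3,3].

0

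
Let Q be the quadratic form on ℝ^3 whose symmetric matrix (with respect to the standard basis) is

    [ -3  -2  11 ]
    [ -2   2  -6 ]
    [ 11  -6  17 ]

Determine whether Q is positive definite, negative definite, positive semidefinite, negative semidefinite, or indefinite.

indefinite

Congruent diagonalization of A (simultaneous row and column reduction) yields pivots -3, 10/3, 4.
Counting signs: 2 positive, 1 negative.
Hence Q is indefinite.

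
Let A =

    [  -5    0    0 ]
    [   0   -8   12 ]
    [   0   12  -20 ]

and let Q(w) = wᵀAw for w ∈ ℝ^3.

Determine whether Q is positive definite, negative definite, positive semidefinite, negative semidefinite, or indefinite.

Leading principal minors: Δ_1 = -5, Δ_2 = 40, Δ_3 = -80.
The signs alternate starting with Δ_1 < 0, so by Sylvester's criterion Q is negative definite.

negative definite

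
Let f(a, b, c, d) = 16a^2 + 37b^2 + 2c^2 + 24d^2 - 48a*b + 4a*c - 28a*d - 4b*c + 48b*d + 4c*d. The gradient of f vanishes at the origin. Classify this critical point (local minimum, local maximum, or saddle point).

local minimum

The Hessian at the origin is H = [[32, -48, 4, -28], [-48, 74, -4, 48], [4, -4, 4, 4], [-28, 48, 4, 48]].
Applying the same elementary operations to the rows and columns of H produces a congruent diagonal matrix with entries 32, 2, 3/2, 4.
Counting signs: 4 positive.
H is positive definite, so the origin is a strict local minimum.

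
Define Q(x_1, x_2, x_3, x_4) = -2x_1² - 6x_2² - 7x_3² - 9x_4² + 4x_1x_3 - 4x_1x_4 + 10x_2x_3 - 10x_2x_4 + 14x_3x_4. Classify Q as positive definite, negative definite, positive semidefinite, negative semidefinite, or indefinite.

Write A = [[-2, 0, 2, -2], [0, -6, 5, -5], [2, 5, -7, 7], [-2, -5, 7, -9]].
Congruent diagonalization of A (simultaneous row and column reduction) yields pivots -2, -6, -5/6, -2.
Counting signs: 4 negative.
Hence Q is negative definite.

negative definite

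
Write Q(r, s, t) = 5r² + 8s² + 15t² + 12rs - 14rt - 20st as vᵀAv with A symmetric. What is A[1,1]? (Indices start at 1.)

5

The coefficient of r² in Q is 5, and that is exactly A[1,1].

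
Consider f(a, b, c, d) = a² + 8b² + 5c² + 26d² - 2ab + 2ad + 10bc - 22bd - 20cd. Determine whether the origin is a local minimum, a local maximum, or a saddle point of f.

The Hessian at the origin is H = [[2, -2, 0, 2], [-2, 16, 10, -22], [0, 10, 10, -20], [2, -22, -20, 52]].
Row-reducing H symmetrically gives the diagonal entries 2, 14, 20/7, 10.
That gives 4 positive pivots.
H is positive definite, so the origin is a strict local minimum.

local minimum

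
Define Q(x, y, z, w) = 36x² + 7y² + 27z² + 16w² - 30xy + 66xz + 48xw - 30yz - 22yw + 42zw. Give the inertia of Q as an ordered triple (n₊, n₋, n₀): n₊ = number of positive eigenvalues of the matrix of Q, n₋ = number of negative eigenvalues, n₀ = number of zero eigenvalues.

(2, 1, 1)

The associated matrix is A = [[36, -15, 33, 24], [-15, 7, -15, -11], [33, -15, 27, 21], [24, -11, 21, 16]].
Row-reducing A symmetrically gives the diagonal entries 36, 3/4, -16/3, 0.
Counting signs: 2 positive, 1 negative, 1 zero.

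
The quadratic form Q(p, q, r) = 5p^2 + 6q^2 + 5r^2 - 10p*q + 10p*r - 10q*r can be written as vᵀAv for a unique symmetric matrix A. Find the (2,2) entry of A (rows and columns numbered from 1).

The coefficient of q^2 in Q is 6, and that is exactly A[2,2].

6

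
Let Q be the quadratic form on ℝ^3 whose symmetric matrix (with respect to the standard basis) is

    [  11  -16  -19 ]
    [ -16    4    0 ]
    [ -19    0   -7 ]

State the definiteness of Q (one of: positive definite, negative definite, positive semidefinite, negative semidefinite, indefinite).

indefinite

Applying the same elementary operations to the rows and columns of A produces a congruent diagonal matrix with entries 11, -212/11, -10/53.
So there are 1 positive, 2 negative pivots.
Hence Q is indefinite.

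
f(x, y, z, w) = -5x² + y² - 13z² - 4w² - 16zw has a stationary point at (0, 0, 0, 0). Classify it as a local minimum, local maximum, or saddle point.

The Hessian at the origin is H = [[-10, 0, 0, 0], [0, 2, 0, 0], [0, 0, -26, -16], [0, 0, -16, -8]].
Symmetric row and column elimination reduces H to a congruent diagonal form with pivots -10, 2, -26, 24/13.
Counting signs: 2 positive, 2 negative.
H is indefinite, so the origin is a saddle point.

saddle point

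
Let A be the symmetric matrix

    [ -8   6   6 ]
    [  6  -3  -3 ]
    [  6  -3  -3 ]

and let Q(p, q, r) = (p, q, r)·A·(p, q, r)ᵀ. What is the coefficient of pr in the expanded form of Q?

12

The coefficient of pr is A[1,3] + A[3,1] = 2·6 = 12.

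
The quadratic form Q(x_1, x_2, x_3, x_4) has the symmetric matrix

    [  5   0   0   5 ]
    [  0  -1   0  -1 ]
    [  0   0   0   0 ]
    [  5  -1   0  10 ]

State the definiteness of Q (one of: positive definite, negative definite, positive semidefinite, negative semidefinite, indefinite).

Symmetric row and column elimination reduces A to a congruent diagonal form with pivots 5, -1, 0, 6.
Counting signs: 2 positive, 1 negative, 1 zero.
Hence Q is indefinite.

indefinite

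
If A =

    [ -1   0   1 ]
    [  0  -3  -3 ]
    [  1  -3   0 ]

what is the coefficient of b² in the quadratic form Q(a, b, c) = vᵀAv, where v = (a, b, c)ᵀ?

-3

The coefficient of b² is the diagonal entry A[2,2] = -3.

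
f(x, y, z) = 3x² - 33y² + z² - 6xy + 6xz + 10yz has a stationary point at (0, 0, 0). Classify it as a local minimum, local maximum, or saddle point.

The Hessian at the origin is H = [[6, -6, 6], [-6, -66, 10], [6, 10, 2]].
Applying the same elementary operations to the rows and columns of H produces a congruent diagonal matrix with entries 6, -72, -4/9.
That gives 1 positive, 2 negative pivots.
H is indefinite, so the origin is a saddle point.

saddle point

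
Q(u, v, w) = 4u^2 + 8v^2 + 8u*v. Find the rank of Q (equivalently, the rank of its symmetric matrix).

2

The symmetric matrix is A = [[4, 4, 0], [4, 8, 0], [0, 0, 0]].
Applying the same elementary operations to the rows and columns of A produces a congruent diagonal matrix with entries 4, 4, 0.
That gives 2 positive, 1 zero pivots.
The rank is the number of nonzero pivots: 2.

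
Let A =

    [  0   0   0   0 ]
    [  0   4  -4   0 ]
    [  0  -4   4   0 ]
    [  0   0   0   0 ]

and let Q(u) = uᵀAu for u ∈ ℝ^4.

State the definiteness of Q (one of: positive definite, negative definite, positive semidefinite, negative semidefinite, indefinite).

Symmetric row and column elimination reduces A to a congruent diagonal form with pivots 0, 4, 0, 0.
Counting signs: 1 positive, 3 zero.
Hence Q is positive semidefinite.

positive semidefinite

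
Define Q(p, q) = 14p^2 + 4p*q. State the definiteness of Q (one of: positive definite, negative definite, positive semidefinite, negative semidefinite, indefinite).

The symmetric matrix of Q is [[14, 2], [2, 0]].
For the 2×2 matrix [[14, 2], [2, 0]]: det = 14·0 − (2)² = -4, trace = 14.
det < 0 so the eigenvalues have opposite signs; the form is indefinite.

indefinite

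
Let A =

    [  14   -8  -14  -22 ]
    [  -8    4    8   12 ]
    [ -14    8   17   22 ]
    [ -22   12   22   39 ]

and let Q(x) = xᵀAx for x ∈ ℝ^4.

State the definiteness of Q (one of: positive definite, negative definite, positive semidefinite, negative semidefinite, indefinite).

An LDLᵀ factorisation of A has diagonal entries 14, -4/7, 3, 5.
Counting signs: 3 positive, 1 negative.
Hence Q is indefinite.

indefinite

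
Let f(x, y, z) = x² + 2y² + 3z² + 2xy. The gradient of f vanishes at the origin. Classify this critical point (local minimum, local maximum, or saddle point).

The Hessian at the origin is H = [[2, 2, 0], [2, 4, 0], [0, 0, 6]].
Row-reducing H symmetrically gives the diagonal entries 2, 2, 6.
Counting signs: 3 positive.
H is positive definite, so the origin is a strict local minimum.

local minimum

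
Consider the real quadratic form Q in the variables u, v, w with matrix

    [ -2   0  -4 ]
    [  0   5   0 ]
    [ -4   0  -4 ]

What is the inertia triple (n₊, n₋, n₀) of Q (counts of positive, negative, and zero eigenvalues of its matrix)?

(2, 1, 0)

Congruent diagonalization of A (simultaneous row and column reduction) yields pivots -2, 5, 4.
Counting signs: 2 positive, 1 negative.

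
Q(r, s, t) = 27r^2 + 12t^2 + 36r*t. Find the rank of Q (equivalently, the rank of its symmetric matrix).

The symmetric matrix is A = [[27, 0, 18], [0, 0, 0], [18, 0, 12]].
Congruent diagonalization of A (simultaneous row and column reduction) yields pivots 27, 0, 0.
Counting signs: 1 positive, 2 zero.
The rank is the number of nonzero pivots: 1.

1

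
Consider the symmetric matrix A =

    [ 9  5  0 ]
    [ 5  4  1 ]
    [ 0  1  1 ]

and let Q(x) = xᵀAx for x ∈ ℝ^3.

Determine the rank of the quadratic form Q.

Symmetric row and column elimination reduces A to a congruent diagonal form with pivots 9, 11/9, 2/11.
So there are 3 positive pivots.
The rank is the number of nonzero pivots: 3.

3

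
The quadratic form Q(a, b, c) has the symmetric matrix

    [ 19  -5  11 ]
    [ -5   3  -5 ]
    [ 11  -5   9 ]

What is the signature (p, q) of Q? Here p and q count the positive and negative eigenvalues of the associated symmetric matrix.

Symmetric row and column elimination reduces A to a congruent diagonal form with pivots 19, 32/19, 0.
Counting signs: 2 positive, 1 zero.

(2, 0)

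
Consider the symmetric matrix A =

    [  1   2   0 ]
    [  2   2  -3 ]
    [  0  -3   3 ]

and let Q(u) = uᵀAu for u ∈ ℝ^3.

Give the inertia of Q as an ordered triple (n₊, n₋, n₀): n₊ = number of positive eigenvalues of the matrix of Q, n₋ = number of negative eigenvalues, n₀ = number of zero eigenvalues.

Applying the same elementary operations to the rows and columns of A produces a congruent diagonal matrix with entries 1, -2, 15/2.
So there are 2 positive, 1 negative pivots.

(2, 1, 0)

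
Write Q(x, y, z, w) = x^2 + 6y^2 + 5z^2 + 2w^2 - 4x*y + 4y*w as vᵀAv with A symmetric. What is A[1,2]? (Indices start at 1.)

The coefficient of x·y in Q is -4. For a symmetric A this equals A[1,2] + A[2,1] = 2·A[1,2].
So A[1,2] = -4/2 = -2.

-2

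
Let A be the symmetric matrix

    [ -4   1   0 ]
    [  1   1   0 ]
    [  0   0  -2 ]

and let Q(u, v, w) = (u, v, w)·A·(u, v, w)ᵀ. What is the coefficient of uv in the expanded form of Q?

2

The coefficient of uv is A[1,2] + A[2,1] = 2·1 = 2.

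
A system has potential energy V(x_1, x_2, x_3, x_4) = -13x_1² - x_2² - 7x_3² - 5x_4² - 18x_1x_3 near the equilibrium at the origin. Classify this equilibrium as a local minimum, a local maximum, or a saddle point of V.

local maximum

The Hessian at the origin is H = [[-26, 0, -18, 0], [0, -2, 0, 0], [-18, 0, -14, 0], [0, 0, 0, -10]].
Symmetric row and column elimination reduces H to a congruent diagonal form with pivots -26, -2, -20/13, -10.
That gives 4 negative pivots.
H is negative definite, so the origin is a strict local maximum.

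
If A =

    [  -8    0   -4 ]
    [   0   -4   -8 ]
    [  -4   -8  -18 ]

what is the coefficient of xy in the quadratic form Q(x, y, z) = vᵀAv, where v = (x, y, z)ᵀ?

The coefficient of xy is A[1,2] + A[2,1] = 2·0 = 0.

0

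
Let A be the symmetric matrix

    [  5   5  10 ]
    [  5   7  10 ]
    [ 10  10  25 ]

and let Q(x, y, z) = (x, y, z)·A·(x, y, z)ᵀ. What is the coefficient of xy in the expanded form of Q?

10

The coefficient of xy is A[1,2] + A[2,1] = 2·5 = 10.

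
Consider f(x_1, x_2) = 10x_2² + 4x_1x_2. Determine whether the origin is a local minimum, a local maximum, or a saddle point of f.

The Hessian at the origin is H = [[0, 4], [4, 20]].
det H = 0·20 − (4)² = -16 < 0, so H is indefinite.
Therefore the origin is a saddle point.

saddle point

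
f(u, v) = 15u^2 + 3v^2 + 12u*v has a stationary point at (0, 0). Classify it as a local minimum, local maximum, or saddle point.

local minimum

The Hessian at the origin is H = [[30, 12], [12, 6]].
det H = 30·6 − (12)² = 36 > 0 and H[1,1] = 30 > 0, so H is positive definite.
Therefore the origin is a local minimum.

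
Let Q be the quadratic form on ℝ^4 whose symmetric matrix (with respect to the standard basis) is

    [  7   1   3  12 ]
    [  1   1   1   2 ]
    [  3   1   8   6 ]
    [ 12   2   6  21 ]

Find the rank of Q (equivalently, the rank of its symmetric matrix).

Symmetric row and column elimination reduces A to a congruent diagonal form with pivots 7, 6/7, 19/3, 5/19.
Counting signs: 4 positive.
The rank is the number of nonzero pivots: 4.

4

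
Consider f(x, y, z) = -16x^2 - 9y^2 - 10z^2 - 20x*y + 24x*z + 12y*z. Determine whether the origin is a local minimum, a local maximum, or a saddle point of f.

local maximum

The Hessian at the origin is H = [[-32, -20, 24], [-20, -18, 12], [24, 12, -20]].
Applying the same elementary operations to the rows and columns of H produces a congruent diagonal matrix with entries -32, -11/2, -4/11.
Counting signs: 3 negative.
H is negative definite, so the origin is a strict local maximum.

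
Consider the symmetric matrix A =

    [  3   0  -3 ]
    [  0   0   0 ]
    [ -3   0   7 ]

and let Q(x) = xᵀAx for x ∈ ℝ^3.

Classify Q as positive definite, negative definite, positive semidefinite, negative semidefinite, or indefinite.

Congruent diagonalization of A (simultaneous row and column reduction) yields pivots 3, 0, 4.
So there are 2 positive, 1 zero pivots.
Hence Q is positive semidefinite.

positive semidefinite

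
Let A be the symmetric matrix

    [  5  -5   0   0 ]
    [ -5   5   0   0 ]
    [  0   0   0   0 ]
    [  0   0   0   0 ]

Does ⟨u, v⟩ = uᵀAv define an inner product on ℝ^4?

Row-reducing A symmetrically gives the diagonal entries 5, 0, 0, 0.
That gives 1 positive, 3 zero pivots.
Hence Q is positive semidefinite.
⟨·,·⟩ is an inner product exactly when A is positive definite.

no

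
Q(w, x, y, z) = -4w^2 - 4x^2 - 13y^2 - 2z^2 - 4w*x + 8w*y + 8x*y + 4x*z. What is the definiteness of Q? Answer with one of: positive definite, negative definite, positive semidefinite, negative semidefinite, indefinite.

The symmetric matrix of Q is A = [[-4, -2, 4, 0], [-2, -4, 4, 2], [4, 4, -13, 0], [0, 2, 0, -2]].
Leading principal minors: Δ_1 = -4, Δ_2 = 12, Δ_3 = -92, Δ_4 = 40.
The signs alternate starting with Δ_1 < 0, so by Sylvester's criterion Q is negative definite.

negative definite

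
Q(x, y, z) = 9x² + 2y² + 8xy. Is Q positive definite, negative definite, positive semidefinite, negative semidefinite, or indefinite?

The associated matrix is A = [[9, 4, 0], [4, 2, 0], [0, 0, 0]].
Row-reducing A symmetrically gives the diagonal entries 9, 2/9, 0.
That gives 2 positive, 1 zero pivots.
Hence Q is positive semidefinite.

positive semidefinite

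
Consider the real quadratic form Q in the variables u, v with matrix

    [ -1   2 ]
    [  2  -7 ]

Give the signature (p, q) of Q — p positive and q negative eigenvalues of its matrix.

Symmetric row and column elimination reduces A to a congruent diagonal form with pivots -1, -3.
That gives 2 negative pivots.

(0, 2)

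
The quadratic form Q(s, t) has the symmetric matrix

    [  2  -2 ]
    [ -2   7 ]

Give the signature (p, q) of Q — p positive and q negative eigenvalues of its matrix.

Symmetric row and column elimination reduces A to a congruent diagonal form with pivots 2, 5.
So there are 2 positive pivots.

(2, 0)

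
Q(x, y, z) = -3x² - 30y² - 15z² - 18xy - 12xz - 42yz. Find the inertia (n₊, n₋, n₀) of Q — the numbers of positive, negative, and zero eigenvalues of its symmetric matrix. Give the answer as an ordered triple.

Write A = [[-3, -9, -6], [-9, -30, -21], [-6, -21, -15]].
Symmetric row and column elimination reduces A to a congruent diagonal form with pivots -3, -3, 0.
That gives 2 negative, 1 zero pivots.

(0, 2, 1)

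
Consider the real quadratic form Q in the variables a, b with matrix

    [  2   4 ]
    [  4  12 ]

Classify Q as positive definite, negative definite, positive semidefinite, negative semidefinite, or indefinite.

positive definite

Leading principal minors: Δ_1 = 2, Δ_2 = 8.
All leading principal minors are positive, so by Sylvester's criterion Q is positive definite.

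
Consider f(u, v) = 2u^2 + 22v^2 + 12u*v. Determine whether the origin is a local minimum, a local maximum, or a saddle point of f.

The Hessian at the origin is H = [[4, 12], [12, 44]].
det H = 4·44 − (12)² = 32 > 0 and H[1,1] = 4 > 0, so H is positive definite.
Therefore the origin is a local minimum.

local minimum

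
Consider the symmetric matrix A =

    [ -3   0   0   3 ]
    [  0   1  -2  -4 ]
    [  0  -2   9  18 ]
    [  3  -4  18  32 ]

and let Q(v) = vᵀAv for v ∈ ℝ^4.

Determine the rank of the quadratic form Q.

4

Congruent diagonalization of A (simultaneous row and column reduction) yields pivots -3, 1, 5, -1.
That gives 2 positive, 2 negative pivots.
The rank is the number of nonzero pivots: 4.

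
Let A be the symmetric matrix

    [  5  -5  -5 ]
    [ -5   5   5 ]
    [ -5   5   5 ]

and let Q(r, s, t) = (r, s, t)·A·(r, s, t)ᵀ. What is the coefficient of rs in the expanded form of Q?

The coefficient of rs is A[1,2] + A[2,1] = 2·(-5) = -10.

-10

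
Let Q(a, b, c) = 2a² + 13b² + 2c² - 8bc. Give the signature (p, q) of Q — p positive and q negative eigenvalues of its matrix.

(3, 0)

The symmetric matrix is A = [[2, 0, 0], [0, 13, -4], [0, -4, 2]].
Applying the same elementary operations to the rows and columns of A produces a congruent diagonal matrix with entries 2, 13, 10/13.
So there are 3 positive pivots.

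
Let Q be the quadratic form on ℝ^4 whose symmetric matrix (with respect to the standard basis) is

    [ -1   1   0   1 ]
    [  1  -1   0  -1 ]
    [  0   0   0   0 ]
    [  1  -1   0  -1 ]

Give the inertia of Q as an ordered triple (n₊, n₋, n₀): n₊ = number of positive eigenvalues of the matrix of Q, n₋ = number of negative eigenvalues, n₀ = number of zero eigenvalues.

Row-reducing A symmetrically gives the diagonal entries -1, 0, 0, 0.
Counting signs: 1 negative, 3 zero.

(0, 1, 3)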